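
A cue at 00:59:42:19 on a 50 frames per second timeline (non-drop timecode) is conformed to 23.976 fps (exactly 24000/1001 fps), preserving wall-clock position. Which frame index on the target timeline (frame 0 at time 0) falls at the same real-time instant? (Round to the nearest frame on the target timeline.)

frame 85891

Source frame index: (0×3600 + 59×60 + 42) × 50 + 19 = 179119.
Real time: 179119 / (50) = 179119/50 s.
Target frame: (179119/50) × (24000/1001) = 85977120/1001 ≈ 85891.229 → 85891.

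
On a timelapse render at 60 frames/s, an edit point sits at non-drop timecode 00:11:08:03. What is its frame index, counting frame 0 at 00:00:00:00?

frame 40083

Total seconds to the label: (0 × 3600 + 11 × 60 + 8) = 668.
Frame index = 668 × 60 + 3 = 40083.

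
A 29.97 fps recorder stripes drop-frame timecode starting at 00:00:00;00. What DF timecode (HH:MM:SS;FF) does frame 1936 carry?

00:01:04;18

Each 10-minute DF block holds 10 × 60 × 30 − 9 × 2 = 17982 frames. 1936 ÷ 17982 → 0 full blocks, remainder 1936.
Within the partial block the first minute is 1800 frames and each further minute 1798, so 1 further minute boundary passed. Total skipped labels = 18 × 0 + 2 × 1 = 2.
Non-drop label index = 1936 + 2 = 1938; at 30 labels/s that is 00:01:04:18, i.e. DF 00:01:04;18.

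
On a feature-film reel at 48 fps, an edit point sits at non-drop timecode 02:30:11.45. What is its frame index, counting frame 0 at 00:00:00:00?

Total seconds to the label: (2 × 3600 + 30 × 60 + 11) = 9011.
Frame index = 9011 × 48 + 45 = 432573.

frame 432573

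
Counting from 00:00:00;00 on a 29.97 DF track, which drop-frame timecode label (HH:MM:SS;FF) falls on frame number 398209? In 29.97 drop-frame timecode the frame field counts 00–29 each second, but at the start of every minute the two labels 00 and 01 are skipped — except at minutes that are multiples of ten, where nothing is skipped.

03:41:26;27

Ten DF minutes hold 17982 frames, so frame 398209 lies in block 22 (frames 395604–413585) with 2605 frames into that block.
The block's first minute is 1800 frames and the rest 1798 each; 2605 frames reaches minute 1, so 22 × 18 + 1 × 2 = 398 labels have been skipped so far.
Adding those back, label number 398209 + 398 = 398607 at 30 labels/s is 13286 s + 27 f = 3 h 41 min 26 s frame 27, i.e. 03:41:26;27.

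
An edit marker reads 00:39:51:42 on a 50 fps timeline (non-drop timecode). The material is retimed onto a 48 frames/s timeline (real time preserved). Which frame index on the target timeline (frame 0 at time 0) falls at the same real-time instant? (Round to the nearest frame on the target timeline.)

Source frame index: (0×3600 + 39×60 + 51) × 50 + 42 = 119592.
Real time: 119592 / (50) = 59796/25 s.
Target frame: (59796/25) × (48) = 2870208/25 ≈ 114808.320 → 114808.

frame 114808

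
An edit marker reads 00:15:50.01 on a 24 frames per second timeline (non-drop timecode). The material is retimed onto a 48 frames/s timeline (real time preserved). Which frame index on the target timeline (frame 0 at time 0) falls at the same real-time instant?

Source frame index: (0×3600 + 15×60 + 50) × 24 + 1 = 22801.
Real time: 22801 / (24) = 22801/24 s.
Target frame: (22801/24) × (48) = 45602.

frame 45602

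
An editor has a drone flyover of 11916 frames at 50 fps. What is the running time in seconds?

238.32 seconds

Running time = 11916 / (50) = 238.32 s.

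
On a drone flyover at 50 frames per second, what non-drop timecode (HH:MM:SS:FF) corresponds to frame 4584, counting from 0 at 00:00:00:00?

00:01:31:34

4584 ÷ 50 = 91 full seconds, remainder 34 frames.
91 s = 0 h 1 min 31 s.
Timecode: 00:01:31:34.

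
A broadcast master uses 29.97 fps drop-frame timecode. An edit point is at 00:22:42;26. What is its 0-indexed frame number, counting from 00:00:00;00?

As if non-drop at 30 labels/s: (0 × 3600 + 22 × 60 + 42) × 30 + 26 = 40886.
Minute boundaries passed: 22; those not divisible by 10: 22 − 2 = 20; dropped labels = 2 × 20 = 40.
Actual frame index = 40886 − 40 = 40846.

40846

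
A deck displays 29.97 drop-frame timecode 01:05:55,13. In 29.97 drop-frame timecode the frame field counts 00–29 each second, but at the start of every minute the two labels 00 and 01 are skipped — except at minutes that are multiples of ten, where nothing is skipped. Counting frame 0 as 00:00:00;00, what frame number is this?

As if non-drop at 30 labels/s: (1 × 3600 + 5 × 60 + 55) × 30 + 13 = 118663.
Minute boundaries passed: 65; those not divisible by 10: 65 − 6 = 59; dropped labels = 2 × 59 = 118.
Actual frame index = 118663 − 118 = 118545.

118545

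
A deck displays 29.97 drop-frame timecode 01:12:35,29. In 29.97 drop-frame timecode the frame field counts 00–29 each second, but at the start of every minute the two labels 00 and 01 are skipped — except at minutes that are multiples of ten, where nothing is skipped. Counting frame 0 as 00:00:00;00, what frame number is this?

130549

As if non-drop at 30 labels/s: (1 × 3600 + 12 × 60 + 35) × 30 + 29 = 130679.
Minute boundaries passed: 72; those not divisible by 10: 72 − 7 = 65; dropped labels = 2 × 65 = 130.
Actual frame index = 130679 − 130 = 130549.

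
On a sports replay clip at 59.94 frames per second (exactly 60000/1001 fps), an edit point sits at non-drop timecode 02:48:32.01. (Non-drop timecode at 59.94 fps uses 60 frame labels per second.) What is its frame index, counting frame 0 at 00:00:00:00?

frame 606721

Total seconds to the label: (2 × 3600 + 48 × 60 + 32) = 10112.
Frame index = 10112 × 60 + 1 = 606721.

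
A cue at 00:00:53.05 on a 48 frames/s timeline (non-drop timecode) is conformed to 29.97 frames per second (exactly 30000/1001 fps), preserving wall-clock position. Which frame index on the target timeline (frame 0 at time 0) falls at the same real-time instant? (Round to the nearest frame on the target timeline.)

Source frame index: (0×3600 + 0×60 + 53) × 48 + 5 = 2549.
Real time: 2549 / (48) = 2549/48 s.
Target frame: (2549/48) × (30000/1001) = 1593125/1001 ≈ 1591.533 → 1592.

frame 1592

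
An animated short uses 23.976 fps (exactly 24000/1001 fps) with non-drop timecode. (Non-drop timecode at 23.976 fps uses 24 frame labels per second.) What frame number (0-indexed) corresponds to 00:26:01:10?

37474

Total seconds to the label: (0 × 3600 + 26 × 60 + 1) = 1561.
Frame index = 1561 × 24 + 10 = 37474.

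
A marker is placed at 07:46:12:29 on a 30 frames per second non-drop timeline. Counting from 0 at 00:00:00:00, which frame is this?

frame 839189

Total seconds to the label: (7 × 3600 + 46 × 60 + 12) = 27972.
Frame index = 27972 × 30 + 29 = 839189.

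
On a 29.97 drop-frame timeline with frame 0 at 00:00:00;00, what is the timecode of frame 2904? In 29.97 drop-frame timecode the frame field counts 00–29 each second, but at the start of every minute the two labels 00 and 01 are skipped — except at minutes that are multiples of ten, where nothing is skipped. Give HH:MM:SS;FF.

00:01:36;26

Ten DF minutes hold 17982 frames, so frame 2904 lies in block 0 (frames 0–17981) with 2904 frames into that block.
The block's first minute is 1800 frames and the rest 1798 each; 2904 frames reaches minute 1, so 0 × 18 + 1 × 2 = 2 labels have been skipped so far.
Adding those back, label number 2904 + 2 = 2906 at 30 labels/s is 96 s + 26 f = 0 h 1 min 36 s frame 26, i.e. 00:01:36;26.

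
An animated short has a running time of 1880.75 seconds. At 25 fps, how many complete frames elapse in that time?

Frames = 1880.75 × 25 = 188075/4 ≈ 47018.7500.
Complete frames: 47018.

47018 frames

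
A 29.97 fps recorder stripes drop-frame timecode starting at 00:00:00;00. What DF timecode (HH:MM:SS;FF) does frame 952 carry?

00:00:31;22

Ten DF minutes hold 17982 frames, so frame 952 lies in block 0 (frames 0–17981) with 952 frames into that block.
The block's first minute is 1800 frames and the rest 1798 each; 952 frames reaches minute 0, so 0 × 18 + 0 × 2 = 0 labels have been skipped so far.
Adding those back, label number 952 + 0 = 952 at 30 labels/s is 31 s + 22 f = 0 h 0 min 31 s frame 22, i.e. 00:00:31;22.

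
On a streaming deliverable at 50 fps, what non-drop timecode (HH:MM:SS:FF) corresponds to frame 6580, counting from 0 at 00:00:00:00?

00:02:11:30

6580 ÷ 50 = 131 full seconds, remainder 30 frames.
131 s = 0 h 2 min 11 s.
Timecode: 00:02:11:30.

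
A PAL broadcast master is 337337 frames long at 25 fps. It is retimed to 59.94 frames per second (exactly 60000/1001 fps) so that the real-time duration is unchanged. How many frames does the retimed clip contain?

Target frames = source frames × (target rate / source rate) = 337337 × (60000/1001)/(25) = 337337 × 2400/1001 = 808800.

808800 frames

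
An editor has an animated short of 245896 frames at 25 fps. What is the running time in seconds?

Running time = 245896 / (25) = 9835.84 s.

9835.84 seconds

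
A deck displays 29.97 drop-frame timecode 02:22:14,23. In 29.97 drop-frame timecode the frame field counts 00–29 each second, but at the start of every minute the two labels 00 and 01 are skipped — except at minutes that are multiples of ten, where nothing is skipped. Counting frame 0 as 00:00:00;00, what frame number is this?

255787

As if non-drop at 30 labels/s: (2 × 3600 + 22 × 60 + 14) × 30 + 23 = 256043.
Minute boundaries passed: 142; those not divisible by 10: 142 − 14 = 128; dropped labels = 2 × 128 = 256.
Actual frame index = 256043 − 256 = 255787.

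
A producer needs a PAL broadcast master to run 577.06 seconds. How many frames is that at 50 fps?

28853 frames

Frames = 577.06 × 50 = 28853.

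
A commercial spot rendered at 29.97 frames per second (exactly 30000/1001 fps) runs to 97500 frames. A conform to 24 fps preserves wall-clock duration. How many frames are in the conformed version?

78078 frames

Target frames = source frames × (target rate / source rate) = 97500 × (24)/(30000/1001) = 97500 × 1001/1250 = 78078.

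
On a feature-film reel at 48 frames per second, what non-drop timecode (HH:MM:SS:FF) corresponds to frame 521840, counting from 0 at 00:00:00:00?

521840 ÷ 48 = 10871 full seconds, remainder 32 frames.
10871 s = 3 h 1 min 11 s.
Timecode: 03:01:11:32.

03:01:11:32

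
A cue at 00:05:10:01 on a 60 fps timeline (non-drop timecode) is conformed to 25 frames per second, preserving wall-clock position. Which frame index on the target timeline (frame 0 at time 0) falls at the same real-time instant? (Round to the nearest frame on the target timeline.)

Source frame index: (0×3600 + 5×60 + 10) × 60 + 1 = 18601.
Real time: 18601 / (60) = 18601/60 s.
Target frame: (18601/60) × (25) = 93005/12 ≈ 7750.417 → 7750.

frame 7750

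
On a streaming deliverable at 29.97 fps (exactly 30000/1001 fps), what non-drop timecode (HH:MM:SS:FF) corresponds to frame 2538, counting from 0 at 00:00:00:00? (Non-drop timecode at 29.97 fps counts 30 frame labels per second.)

00:01:24:18

2538 ÷ 30 = 84 full seconds, remainder 18 frames.
84 s = 0 h 1 min 24 s.
Timecode: 00:01:24:18.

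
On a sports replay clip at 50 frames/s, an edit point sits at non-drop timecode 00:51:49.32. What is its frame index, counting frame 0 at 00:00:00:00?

155482

Total seconds to the label: (0 × 3600 + 51 × 60 + 49) = 3109.
Frame index = 3109 × 50 + 32 = 155482.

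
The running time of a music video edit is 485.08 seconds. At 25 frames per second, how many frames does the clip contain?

12127 frames

Frames = 485.08 × 25 = 12127.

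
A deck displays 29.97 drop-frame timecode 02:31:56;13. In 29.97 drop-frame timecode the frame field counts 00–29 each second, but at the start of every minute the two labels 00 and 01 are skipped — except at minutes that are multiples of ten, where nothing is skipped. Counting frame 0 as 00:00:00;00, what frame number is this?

273221

Complete 10-minute blocks: 15, each 17982 frames → 269730.
Remaining 1 whole minute in the current block: 1800 + 0 × 1798 = 1800 frames.
Within the current minute: 56 × 30 + 13 − 2 = 1691 (labels ;00/;01 skipped at this minute). Total = 269730 + 1800 + 1691 = 273221.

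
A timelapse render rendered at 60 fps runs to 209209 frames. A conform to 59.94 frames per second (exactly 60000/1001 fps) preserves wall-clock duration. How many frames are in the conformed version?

Target frames = source frames × (target rate / source rate) = 209209 × (60000/1001)/(60) = 209209 × 1000/1001 = 209000.

209000 frames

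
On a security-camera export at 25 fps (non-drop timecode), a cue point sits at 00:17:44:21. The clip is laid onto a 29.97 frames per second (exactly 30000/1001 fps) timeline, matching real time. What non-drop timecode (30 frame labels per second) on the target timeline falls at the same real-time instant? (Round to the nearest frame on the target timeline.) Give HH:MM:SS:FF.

00:17:43:23

Source frame index: (0×3600 + 17×60 + 44) × 25 + 21 = 26621.
Real time: 26621 / (25) = 26621/25 s.
Target frame: (26621/25) × (30000/1001) = 4563600/143 ≈ 31913.287 → 31913.
At 30 labels/s: frame 31913 → 00:17:43:23.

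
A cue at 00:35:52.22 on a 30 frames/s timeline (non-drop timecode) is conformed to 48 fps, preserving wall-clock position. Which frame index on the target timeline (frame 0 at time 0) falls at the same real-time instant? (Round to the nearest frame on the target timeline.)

Source frame index: (0×3600 + 35×60 + 52) × 30 + 22 = 64582.
Real time: 64582 / (30) = 32291/15 s.
Target frame: (32291/15) × (48) = 516656/5 ≈ 103331.200 → 103331.

frame 103331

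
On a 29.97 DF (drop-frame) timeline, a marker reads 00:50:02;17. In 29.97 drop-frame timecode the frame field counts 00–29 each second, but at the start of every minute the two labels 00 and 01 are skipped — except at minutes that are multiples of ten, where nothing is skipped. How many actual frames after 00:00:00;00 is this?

89987

Complete 10-minute blocks: 5, each 17982 frames → 89910.
Remaining 0 whole minutes in the current block: 0 frames.
Within the current minute: 2 × 30 + 17 = 77. Total = 89910 + 0 + 77 = 89987.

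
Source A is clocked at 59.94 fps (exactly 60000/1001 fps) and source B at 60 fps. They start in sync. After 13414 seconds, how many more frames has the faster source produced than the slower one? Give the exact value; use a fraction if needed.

A emits 60000/1001 × 13414 = 804840000/1001 frames; B emits 60 × 13414 = 804840.
Difference = 804840/1001 frames (≈ 804.0360); B is ahead of A.

804840/1001 frames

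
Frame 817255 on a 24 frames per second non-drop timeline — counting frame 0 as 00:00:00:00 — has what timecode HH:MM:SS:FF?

817255 ÷ 24 = 34052 full seconds, remainder 7 frames.
34052 s = 9 h 27 min 32 s.
Timecode: 09:27:32:07.

09:27:32:07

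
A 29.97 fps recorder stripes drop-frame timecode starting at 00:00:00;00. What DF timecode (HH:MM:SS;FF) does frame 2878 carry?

00:01:36;00

Ten DF minutes hold 17982 frames, so frame 2878 lies in block 0 (frames 0–17981) with 2878 frames into that block.
The block's first minute is 1800 frames and the rest 1798 each; 2878 frames reaches minute 1, so 0 × 18 + 1 × 2 = 2 labels have been skipped so far.
Adding those back, label number 2878 + 2 = 2880 at 30 labels/s is 96 s + 0 f = 0 h 1 min 36 s frame 0, i.e. 00:01:36;00.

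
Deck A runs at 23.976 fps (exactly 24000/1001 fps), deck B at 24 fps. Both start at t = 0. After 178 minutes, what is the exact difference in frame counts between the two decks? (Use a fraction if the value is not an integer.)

178 min = 10680 s.
A emits 24000/1001 × 10680 = 256320000/1001 frames; B emits 24 × 10680 = 256320.
Difference = 256320/1001 frames (≈ 256.0639); B is ahead of A.

256320/1001 frames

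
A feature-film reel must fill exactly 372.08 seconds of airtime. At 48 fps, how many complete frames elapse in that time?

17859 frames

Frames = 372.08 × 48 = 446496/25 ≈ 17859.8400.
Complete frames: 17859.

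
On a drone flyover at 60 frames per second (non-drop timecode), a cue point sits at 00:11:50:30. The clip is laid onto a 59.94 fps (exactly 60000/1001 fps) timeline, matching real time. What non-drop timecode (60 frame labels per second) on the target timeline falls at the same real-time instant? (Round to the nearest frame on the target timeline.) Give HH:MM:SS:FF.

00:11:49:47

Source frame index: (0×3600 + 11×60 + 50) × 60 + 30 = 42630.
Real time: 42630 / (60) = 1421/2 s.
Target frame: (1421/2) × (60000/1001) = 6090000/143 ≈ 42587.413 → 42587.
At 60 labels/s: frame 42587 → 00:11:49:47.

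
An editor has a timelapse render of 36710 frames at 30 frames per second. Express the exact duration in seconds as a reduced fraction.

3671/3 seconds

Running time = 36710 ÷ (30) = 36710 × 1/30 = 3671/3 s.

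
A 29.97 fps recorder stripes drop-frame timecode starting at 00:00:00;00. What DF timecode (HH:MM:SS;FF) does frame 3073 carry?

00:01:42;15

Ten DF minutes hold 17982 frames, so frame 3073 lies in block 0 (frames 0–17981) with 3073 frames into that block.
The block's first minute is 1800 frames and the rest 1798 each; 3073 frames reaches minute 1, so 0 × 18 + 1 × 2 = 2 labels have been skipped so far.
Adding those back, label number 3073 + 2 = 3075 at 30 labels/s is 102 s + 15 f = 0 h 1 min 42 s frame 15, i.e. 00:01:42;15.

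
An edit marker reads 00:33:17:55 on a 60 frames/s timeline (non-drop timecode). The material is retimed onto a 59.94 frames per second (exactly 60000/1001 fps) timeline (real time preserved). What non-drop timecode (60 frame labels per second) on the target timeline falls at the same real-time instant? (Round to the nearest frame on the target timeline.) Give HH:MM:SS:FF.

00:33:15:55

Source frame index: (0×3600 + 33×60 + 17) × 60 + 55 = 119875.
Real time: 119875 / (60) = 23975/12 s.
Target frame: (23975/12) × (60000/1001) = 17125000/143 ≈ 119755.245 → 119755.
At 60 labels/s: frame 119755 → 00:33:15:55.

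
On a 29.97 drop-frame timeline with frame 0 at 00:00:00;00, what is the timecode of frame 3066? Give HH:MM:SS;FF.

00:01:42;08

Each 10-minute DF block holds 10 × 60 × 30 − 9 × 2 = 17982 frames. 3066 ÷ 17982 → 0 full blocks, remainder 3066.
Within the partial block the first minute is 1800 frames and each further minute 1798, so 1 further minute boundary passed. Total skipped labels = 18 × 0 + 2 × 1 = 2.
Non-drop label index = 3066 + 2 = 3068; at 30 labels/s that is 00:01:42:08, i.e. DF 00:01:42;08.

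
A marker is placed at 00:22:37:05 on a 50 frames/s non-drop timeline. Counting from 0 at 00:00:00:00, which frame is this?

67855

Total seconds to the label: (0 × 3600 + 22 × 60 + 37) = 1357.
Frame index = 1357 × 50 + 5 = 67855.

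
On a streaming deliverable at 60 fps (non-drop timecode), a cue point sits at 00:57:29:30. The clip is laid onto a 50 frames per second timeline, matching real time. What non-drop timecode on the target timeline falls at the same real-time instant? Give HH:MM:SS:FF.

00:57:29:25

Source frame index: (0×3600 + 57×60 + 29) × 60 + 30 = 206970.
Real time: 206970 / (60) = 6899/2 s.
Target frame: (6899/2) × (50) = 172475.
At 50 labels/s: frame 172475 → 00:57:29:25.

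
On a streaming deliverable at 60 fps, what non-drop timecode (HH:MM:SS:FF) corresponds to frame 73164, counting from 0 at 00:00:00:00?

00:20:19:24

73164 ÷ 60 = 1219 full seconds, remainder 24 frames.
1219 s = 0 h 20 min 19 s.
Timecode: 00:20:19:24.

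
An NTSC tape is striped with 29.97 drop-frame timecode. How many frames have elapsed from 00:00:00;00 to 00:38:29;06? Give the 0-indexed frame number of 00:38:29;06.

69206

As if non-drop at 30 labels/s: (0 × 3600 + 38 × 60 + 29) × 30 + 6 = 69276.
Minute boundaries passed: 38; those not divisible by 10: 38 − 3 = 35; dropped labels = 2 × 35 = 70.
Actual frame index = 69276 − 70 = 69206.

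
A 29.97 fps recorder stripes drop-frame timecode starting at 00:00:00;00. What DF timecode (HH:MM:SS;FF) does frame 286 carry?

00:00:09;16

Each 10-minute DF block holds 10 × 60 × 30 − 9 × 2 = 17982 frames. 286 ÷ 17982 → 0 full blocks, remainder 286.
Within the partial block the first minute is 1800 frames and each further minute 1798, so 0 further minute boundaries passed. Total skipped labels = 18 × 0 + 2 × 0 = 0.
Non-drop label index = 286 + 0 = 286; at 30 labels/s that is 00:00:09:16, i.e. DF 00:00:09;16.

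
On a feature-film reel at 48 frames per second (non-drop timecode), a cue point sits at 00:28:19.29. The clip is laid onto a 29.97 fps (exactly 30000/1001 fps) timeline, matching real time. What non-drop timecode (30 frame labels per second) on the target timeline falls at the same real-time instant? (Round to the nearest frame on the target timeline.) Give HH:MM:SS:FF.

00:28:17:27

Source frame index: (0×3600 + 28×60 + 19) × 48 + 29 = 81581.
Real time: 81581 / (48) = 81581/48 s.
Target frame: (81581/48) × (30000/1001) = 50988125/1001 ≈ 50937.188 → 50937.
At 30 labels/s: frame 50937 → 00:28:17:27.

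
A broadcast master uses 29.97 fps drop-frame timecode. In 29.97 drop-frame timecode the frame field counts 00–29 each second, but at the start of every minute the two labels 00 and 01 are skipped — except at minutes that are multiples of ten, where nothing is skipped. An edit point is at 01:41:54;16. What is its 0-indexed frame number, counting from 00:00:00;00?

183254

As if non-drop at 30 labels/s: (1 × 3600 + 41 × 60 + 54) × 30 + 16 = 183436.
Minute boundaries passed: 101; those not divisible by 10: 101 − 10 = 91; dropped labels = 2 × 91 = 182.
Actual frame index = 183436 − 182 = 183254.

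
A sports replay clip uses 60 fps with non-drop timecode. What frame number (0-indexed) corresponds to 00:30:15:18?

frame 108918

Total seconds to the label: (0 × 3600 + 30 × 60 + 15) = 1815.
Frame index = 1815 × 60 + 18 = 108918.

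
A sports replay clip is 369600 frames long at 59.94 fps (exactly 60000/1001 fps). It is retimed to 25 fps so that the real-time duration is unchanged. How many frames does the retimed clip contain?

Target frames = source frames × (target rate / source rate) = 369600 × (25)/(60000/1001) = 369600 × 1001/2400 = 154154.

154154 frames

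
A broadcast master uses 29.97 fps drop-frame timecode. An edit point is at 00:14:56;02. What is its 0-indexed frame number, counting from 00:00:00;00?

26856

Complete 10-minute blocks: 1, each 17982 frames → 17982.
Remaining 4 whole minutes in the current block: 1800 + 3 × 1798 = 7194 frames.
Within the current minute: 56 × 30 + 2 − 2 = 1680 (labels ;00/;01 skipped at this minute). Total = 17982 + 7194 + 1680 = 26856.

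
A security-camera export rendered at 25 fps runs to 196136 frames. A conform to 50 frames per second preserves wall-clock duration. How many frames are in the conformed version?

Target frames = source frames × (target rate / source rate) = 196136 × (50)/(25) = 196136 × 2 = 392272.

392272 frames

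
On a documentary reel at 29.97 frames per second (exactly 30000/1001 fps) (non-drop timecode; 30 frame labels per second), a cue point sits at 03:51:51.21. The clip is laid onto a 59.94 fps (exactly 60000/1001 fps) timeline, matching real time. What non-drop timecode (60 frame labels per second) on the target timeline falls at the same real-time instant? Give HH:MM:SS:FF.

Source frame index: (3×3600 + 51×60 + 51) × 30 + 21 = 417351.
Real time: 417351 / (30000/1001) = 139256117/10000 s.
Target frame: (139256117/10000) × (60000/1001) = 834702.
At 60 labels/s: frame 834702 → 03:51:51:42.

03:51:51:42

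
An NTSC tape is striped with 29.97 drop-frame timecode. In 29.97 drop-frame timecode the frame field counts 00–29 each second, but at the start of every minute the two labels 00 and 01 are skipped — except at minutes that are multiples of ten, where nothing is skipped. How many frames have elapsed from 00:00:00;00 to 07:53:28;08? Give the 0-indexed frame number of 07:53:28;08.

851396

As if non-drop at 30 labels/s: (7 × 3600 + 53 × 60 + 28) × 30 + 8 = 852248.
Minute boundaries passed: 473; those not divisible by 10: 473 − 47 = 426; dropped labels = 2 × 426 = 852.
Actual frame index = 852248 − 852 = 851396.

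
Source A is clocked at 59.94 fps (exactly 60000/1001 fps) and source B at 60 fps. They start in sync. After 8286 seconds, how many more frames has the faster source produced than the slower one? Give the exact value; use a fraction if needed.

A emits 60000/1001 × 8286 = 497160000/1001 frames; B emits 60 × 8286 = 497160.
Difference = 497160/1001 frames (≈ 496.6633); B is ahead of A.

497160/1001 frames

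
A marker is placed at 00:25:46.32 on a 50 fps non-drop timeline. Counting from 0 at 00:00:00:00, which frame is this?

77332

Total seconds to the label: (0 × 3600 + 25 × 60 + 46) = 1546.
Frame index = 1546 × 50 + 32 = 77332.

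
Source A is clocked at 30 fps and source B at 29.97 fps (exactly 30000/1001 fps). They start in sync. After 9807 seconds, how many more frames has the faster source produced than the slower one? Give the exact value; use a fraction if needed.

42030/143 frames

A emits 30 × 9807 = 294210 frames; B emits 30000/1001 × 9807 = 42030000/143.
Difference = 42030/143 frames (≈ 293.9161); B is behind A.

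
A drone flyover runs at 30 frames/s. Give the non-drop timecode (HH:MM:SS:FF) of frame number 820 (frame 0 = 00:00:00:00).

00:00:27:10

820 ÷ 30 = 27 full seconds, remainder 10 frames.
27 s = 0 h 0 min 27 s.
Timecode: 00:00:27:10.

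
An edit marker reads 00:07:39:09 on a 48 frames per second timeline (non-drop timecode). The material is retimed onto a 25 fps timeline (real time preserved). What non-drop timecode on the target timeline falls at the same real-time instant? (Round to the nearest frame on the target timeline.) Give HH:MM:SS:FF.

Source frame index: (0×3600 + 7×60 + 39) × 48 + 9 = 22041.
Real time: 22041 / (48) = 7347/16 s.
Target frame: (7347/16) × (25) = 183675/16 ≈ 11479.688 → 11480.
At 25 labels/s: frame 11480 → 00:07:39:05.

00:07:39:05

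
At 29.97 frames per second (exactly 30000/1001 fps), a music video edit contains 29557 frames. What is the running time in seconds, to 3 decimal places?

986.219 seconds

Running time = 29557 × 1001/30000 = 29586557/30000 s ≈ 986.219 s.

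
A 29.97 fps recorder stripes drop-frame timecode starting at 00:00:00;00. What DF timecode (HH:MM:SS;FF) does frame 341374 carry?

Each 10-minute DF block holds 10 × 60 × 30 − 9 × 2 = 17982 frames. 341374 ÷ 17982 → 18 full blocks, remainder 17698.
Within the partial block the first minute is 1800 frames and each further minute 1798, so 9 further minute boundaries passed. Total skipped labels = 18 × 18 + 2 × 9 = 342.
Non-drop label index = 341374 + 342 = 341716; at 30 labels/s that is 03:09:50:16, i.e. DF 03:09:50;16.

03:09:50;16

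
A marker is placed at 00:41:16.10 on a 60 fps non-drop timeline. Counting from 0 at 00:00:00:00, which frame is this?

frame 148570

Total seconds to the label: (0 × 3600 + 41 × 60 + 16) = 2476.
Frame index = 2476 × 60 + 10 = 148570.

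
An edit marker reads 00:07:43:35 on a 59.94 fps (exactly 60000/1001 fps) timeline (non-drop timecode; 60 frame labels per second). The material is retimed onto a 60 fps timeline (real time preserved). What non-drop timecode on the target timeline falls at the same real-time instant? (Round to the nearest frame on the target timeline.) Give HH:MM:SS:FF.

Source frame index: (0×3600 + 7×60 + 43) × 60 + 35 = 27815.
Real time: 27815 / (60000/1001) = 5568563/12000 s.
Target frame: (5568563/12000) × (60) = 5568563/200 ≈ 27842.815 → 27843.
At 60 labels/s: frame 27843 → 00:07:44:03.

00:07:44:03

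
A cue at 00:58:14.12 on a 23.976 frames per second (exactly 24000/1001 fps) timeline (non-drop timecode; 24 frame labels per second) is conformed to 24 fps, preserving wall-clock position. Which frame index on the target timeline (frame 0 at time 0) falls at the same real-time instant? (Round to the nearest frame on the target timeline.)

Source frame index: (0×3600 + 58×60 + 14) × 24 + 12 = 83868.
Real time: 83868 / (24000/1001) = 6995989/2000 s.
Target frame: (6995989/2000) × (24) = 20987967/250 ≈ 83951.868 → 83952.

frame 83952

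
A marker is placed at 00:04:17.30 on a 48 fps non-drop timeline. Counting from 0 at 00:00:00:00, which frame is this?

frame 12366

Total seconds to the label: (0 × 3600 + 4 × 60 + 17) = 257.
Frame index = 257 × 48 + 30 = 12366.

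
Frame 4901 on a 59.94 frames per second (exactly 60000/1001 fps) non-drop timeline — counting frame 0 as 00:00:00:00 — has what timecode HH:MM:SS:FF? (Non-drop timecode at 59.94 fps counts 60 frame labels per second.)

4901 ÷ 60 = 81 full seconds, remainder 41 frames.
81 s = 0 h 1 min 21 s.
Timecode: 00:01:21:41.

00:01:21:41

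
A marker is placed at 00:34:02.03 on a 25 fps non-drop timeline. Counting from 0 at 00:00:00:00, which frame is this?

Total seconds to the label: (0 × 3600 + 34 × 60 + 2) = 2042.
Frame index = 2042 × 25 + 3 = 51053.

51053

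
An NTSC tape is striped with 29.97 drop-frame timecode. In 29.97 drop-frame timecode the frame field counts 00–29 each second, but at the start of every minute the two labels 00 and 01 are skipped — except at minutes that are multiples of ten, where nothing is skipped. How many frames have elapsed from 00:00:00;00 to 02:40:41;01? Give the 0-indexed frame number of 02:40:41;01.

288943

As if non-drop at 30 labels/s: (2 × 3600 + 40 × 60 + 41) × 30 + 1 = 289231.
Minute boundaries passed: 160; those not divisible by 10: 160 − 16 = 144; dropped labels = 2 × 144 = 288.
Actual frame index = 289231 − 288 = 288943.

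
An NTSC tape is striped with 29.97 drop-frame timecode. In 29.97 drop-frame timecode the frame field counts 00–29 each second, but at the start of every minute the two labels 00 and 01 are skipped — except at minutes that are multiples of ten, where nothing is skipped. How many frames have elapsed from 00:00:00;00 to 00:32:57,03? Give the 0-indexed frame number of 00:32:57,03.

As if non-drop at 30 labels/s: (0 × 3600 + 32 × 60 + 57) × 30 + 3 = 59313.
Minute boundaries passed: 32; those not divisible by 10: 32 − 3 = 29; dropped labels = 2 × 29 = 58.
Actual frame index = 59313 − 58 = 59255.

59255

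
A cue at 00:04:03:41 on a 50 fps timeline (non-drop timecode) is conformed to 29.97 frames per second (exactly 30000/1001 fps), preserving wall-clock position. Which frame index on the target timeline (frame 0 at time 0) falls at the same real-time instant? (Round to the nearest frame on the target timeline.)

frame 7307

Source frame index: (0×3600 + 4×60 + 3) × 50 + 41 = 12191.
Real time: 12191 / (50) = 12191/50 s.
Target frame: (12191/50) × (30000/1001) = 7314600/1001 ≈ 7307.293 → 7307.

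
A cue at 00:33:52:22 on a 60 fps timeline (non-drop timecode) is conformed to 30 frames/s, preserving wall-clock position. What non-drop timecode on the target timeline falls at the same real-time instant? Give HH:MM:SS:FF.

00:33:52:11

Source frame index: (0×3600 + 33×60 + 52) × 60 + 22 = 121942.
Real time: 121942 / (60) = 60971/30 s.
Target frame: (60971/30) × (30) = 60971.
At 30 labels/s: frame 60971 → 00:33:52:11.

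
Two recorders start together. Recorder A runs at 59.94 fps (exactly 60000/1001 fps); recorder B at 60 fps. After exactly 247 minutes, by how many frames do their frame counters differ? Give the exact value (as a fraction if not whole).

247 min = 14820 s.
A emits 60000/1001 × 14820 = 68400000/77 frames; B emits 60 × 14820 = 889200.
Difference = 68400/77 frames (≈ 888.3117); B is ahead of A.

68400/77 frames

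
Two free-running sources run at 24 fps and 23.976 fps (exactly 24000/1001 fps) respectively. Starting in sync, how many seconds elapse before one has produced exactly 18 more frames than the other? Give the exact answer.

The gap grows by |24000/1001 − 24| = 24/1001 frames per second.
Time for a 18-frame gap: 18 ÷ (24/1001) = 750.75 s.

750.75 seconds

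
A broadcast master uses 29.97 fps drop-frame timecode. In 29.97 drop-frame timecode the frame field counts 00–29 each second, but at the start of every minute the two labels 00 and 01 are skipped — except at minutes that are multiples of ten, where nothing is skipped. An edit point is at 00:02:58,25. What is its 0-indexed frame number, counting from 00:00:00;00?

5361

Complete 10-minute blocks: 0, each 17982 frames → 0.
Remaining 2 whole minutes in the current block: 1800 + 1 × 1798 = 3598 frames.
Within the current minute: 58 × 30 + 25 − 2 = 1763 (labels ;00/;01 skipped at this minute). Total = 0 + 3598 + 1763 = 5361.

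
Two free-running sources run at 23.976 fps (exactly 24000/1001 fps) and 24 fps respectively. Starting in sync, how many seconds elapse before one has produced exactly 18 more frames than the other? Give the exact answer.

750.75 seconds

The gap grows by |24 − 24000/1001| = 24/1001 frames per second.
Time for a 18-frame gap: 18 ÷ (24/1001) = 750.75 s.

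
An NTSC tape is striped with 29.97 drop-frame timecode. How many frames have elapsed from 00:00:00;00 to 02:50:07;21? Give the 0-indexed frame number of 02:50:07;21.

305925

As if non-drop at 30 labels/s: (2 × 3600 + 50 × 60 + 7) × 30 + 21 = 306231.
Minute boundaries passed: 170; those not divisible by 10: 170 − 17 = 153; dropped labels = 2 × 153 = 306.
Actual frame index = 306231 − 306 = 305925.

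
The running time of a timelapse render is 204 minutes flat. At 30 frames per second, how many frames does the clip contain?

204 min = 12240 s.
Frames = 12240 × 30 = 367200.

367200 frames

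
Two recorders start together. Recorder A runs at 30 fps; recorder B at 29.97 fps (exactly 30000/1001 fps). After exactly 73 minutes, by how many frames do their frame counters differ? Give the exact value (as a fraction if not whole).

73 min = 4380 s.
A emits 30 × 4380 = 131400 frames; B emits 30000/1001 × 4380 = 131400000/1001.
Difference = 131400/1001 frames (≈ 131.2687); B is behind A.

131400/1001 frames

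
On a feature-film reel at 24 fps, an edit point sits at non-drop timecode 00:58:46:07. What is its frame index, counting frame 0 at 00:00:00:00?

frame 84631

Total seconds to the label: (0 × 3600 + 58 × 60 + 46) = 3526.
Frame index = 3526 × 24 + 7 = 84631.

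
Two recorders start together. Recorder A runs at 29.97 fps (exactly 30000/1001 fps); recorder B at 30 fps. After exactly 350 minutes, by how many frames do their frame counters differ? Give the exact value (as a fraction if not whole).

90000/143 frames

350 min = 21000 s.
A emits 30000/1001 × 21000 = 90000000/143 frames; B emits 30 × 21000 = 630000.
Difference = 90000/143 frames (≈ 629.3706); B is ahead of A.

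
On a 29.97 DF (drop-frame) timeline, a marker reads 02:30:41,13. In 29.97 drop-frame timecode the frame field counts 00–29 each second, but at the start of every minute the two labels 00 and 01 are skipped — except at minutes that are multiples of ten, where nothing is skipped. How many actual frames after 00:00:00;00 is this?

270973

Complete 10-minute blocks: 15, each 17982 frames → 269730.
Remaining 0 whole minutes in the current block: 0 frames.
Within the current minute: 41 × 30 + 13 = 1243. Total = 269730 + 0 + 1243 = 270973.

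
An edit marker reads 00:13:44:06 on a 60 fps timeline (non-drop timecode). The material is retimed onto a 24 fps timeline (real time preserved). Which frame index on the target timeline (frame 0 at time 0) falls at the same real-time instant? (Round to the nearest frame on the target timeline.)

frame 19778

Source frame index: (0×3600 + 13×60 + 44) × 60 + 6 = 49446.
Real time: 49446 / (60) = 8241/10 s.
Target frame: (8241/10) × (24) = 98892/5 ≈ 19778.400 → 19778.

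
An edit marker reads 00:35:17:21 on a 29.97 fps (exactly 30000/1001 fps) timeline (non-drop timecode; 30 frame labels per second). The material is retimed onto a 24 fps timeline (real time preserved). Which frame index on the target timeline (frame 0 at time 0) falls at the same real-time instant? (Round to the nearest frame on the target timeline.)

frame 50876

Source frame index: (0×3600 + 35×60 + 17) × 30 + 21 = 63531.
Real time: 63531 / (30000/1001) = 21198177/10000 s.
Target frame: (21198177/10000) × (24) = 63594531/1250 ≈ 50875.625 → 50876.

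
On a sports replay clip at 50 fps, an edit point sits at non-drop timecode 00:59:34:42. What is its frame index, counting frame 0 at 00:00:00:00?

Total seconds to the label: (0 × 3600 + 59 × 60 + 34) = 3574.
Frame index = 3574 × 50 + 42 = 178742.

frame 178742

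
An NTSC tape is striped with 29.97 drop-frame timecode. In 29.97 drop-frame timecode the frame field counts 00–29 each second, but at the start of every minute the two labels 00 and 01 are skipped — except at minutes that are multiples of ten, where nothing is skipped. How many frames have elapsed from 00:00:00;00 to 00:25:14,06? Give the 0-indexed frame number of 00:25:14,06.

Complete 10-minute blocks: 2, each 17982 frames → 35964.
Remaining 5 whole minutes in the current block: 1800 + 4 × 1798 = 8992 frames.
Within the current minute: 14 × 30 + 6 − 2 = 424 (labels ;00/;01 skipped at this minute). Total = 35964 + 8992 + 424 = 45380.

45380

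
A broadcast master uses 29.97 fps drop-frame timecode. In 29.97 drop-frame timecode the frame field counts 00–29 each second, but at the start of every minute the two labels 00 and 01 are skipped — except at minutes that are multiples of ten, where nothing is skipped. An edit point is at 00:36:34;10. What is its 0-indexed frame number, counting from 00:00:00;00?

65764

Complete 10-minute blocks: 3, each 17982 frames → 53946.
Remaining 6 whole minutes in the current block: 1800 + 5 × 1798 = 10790 frames.
Within the current minute: 34 × 30 + 10 − 2 = 1028 (labels ;00/;01 skipped at this minute). Total = 53946 + 10790 + 1028 = 65764.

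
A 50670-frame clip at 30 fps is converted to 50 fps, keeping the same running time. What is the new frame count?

84450 frames

Target frames = source frames × (target rate / source rate) = 50670 × (50)/(30) = 50670 × 5/3 = 84450.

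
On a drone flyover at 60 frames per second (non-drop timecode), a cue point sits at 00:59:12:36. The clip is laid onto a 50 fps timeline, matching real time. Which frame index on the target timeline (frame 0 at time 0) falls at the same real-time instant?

frame 177630

Source frame index: (0×3600 + 59×60 + 12) × 60 + 36 = 213156.
Real time: 213156 / (60) = 17763/5 s.
Target frame: (17763/5) × (50) = 177630.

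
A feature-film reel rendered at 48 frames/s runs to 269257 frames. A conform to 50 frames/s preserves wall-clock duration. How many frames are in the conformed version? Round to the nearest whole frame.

280476 frames

Frames at target rate = 269257 × (50) / (48) = 6731425/24 ≈ 280476.042.
Nearest whole frame: 280476.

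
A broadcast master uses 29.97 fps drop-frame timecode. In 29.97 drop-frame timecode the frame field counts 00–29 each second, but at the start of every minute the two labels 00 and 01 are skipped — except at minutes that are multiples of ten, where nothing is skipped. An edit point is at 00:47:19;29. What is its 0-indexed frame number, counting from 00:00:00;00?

85113

Complete 10-minute blocks: 4, each 17982 frames → 71928.
Remaining 7 whole minutes in the current block: 1800 + 6 × 1798 = 12588 frames.
Within the current minute: 19 × 30 + 29 − 2 = 597 (labels ;00/;01 skipped at this minute). Total = 71928 + 12588 + 597 = 85113.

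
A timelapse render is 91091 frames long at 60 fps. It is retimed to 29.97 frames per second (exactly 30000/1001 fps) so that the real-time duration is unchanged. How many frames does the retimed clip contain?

45500 frames

Target frames = source frames × (target rate / source rate) = 91091 × (30000/1001)/(60) = 91091 × 500/1001 = 45500.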